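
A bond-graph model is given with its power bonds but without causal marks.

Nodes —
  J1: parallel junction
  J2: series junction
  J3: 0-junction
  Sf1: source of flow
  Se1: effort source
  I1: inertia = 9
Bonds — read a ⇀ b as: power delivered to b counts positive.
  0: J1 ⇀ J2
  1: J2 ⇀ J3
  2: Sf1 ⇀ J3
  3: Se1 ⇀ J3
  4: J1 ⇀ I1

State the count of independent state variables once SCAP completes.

β2 stroke→Sf1  (source Sf1 imposes f)
β3 stroke→J3  (Se1: effort source, stroke at far end)
β1 stroke→J2  (J3: bond 3 brought effort, rest push out)
β0 stroke→J1  (only one flow-in slot at J2)
β4 stroke→I1  (J1: bond 0 brought effort, rest push out)

1  (I1 all integral)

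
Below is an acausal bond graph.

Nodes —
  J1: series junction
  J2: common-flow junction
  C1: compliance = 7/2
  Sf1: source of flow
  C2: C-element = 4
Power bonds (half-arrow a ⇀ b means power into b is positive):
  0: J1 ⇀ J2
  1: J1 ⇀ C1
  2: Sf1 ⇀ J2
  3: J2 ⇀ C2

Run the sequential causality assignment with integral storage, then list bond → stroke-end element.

β2 |Sf1  (Sf1 fixes flow; stroke at Sf1)
β0 |J2  (J2 flow already set via bond 2)
β3 |J2  (1-jn J2 has f-setter on 2)
β1 |J1  (J1 flow already set via bond 0)

bond 0 |J2
bond 1 |J1
bond 2 |Sf1
bond 3 |J2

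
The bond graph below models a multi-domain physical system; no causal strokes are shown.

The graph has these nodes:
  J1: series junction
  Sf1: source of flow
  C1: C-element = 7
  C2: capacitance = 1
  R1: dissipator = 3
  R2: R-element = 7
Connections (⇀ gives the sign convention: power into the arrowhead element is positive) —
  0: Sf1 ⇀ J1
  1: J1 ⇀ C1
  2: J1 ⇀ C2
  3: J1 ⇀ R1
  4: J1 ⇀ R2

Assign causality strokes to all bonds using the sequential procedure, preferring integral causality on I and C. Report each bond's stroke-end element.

β0 stroke at Sf1
β1 stroke at J1
β2 stroke at J1
β3 stroke at J1
β4 stroke at J1

#0 →Sf1  (Sf1 (Sf) sets flow on bond)
#1 →J1  (J1 flow already set via bond 0)
#2 →J1  (1-jn J1 has f-setter on 0)
#3 →J1  (J1 flow already set via bond 0)
#4 →J1  (J1: bond 0 brought flow, rest push out)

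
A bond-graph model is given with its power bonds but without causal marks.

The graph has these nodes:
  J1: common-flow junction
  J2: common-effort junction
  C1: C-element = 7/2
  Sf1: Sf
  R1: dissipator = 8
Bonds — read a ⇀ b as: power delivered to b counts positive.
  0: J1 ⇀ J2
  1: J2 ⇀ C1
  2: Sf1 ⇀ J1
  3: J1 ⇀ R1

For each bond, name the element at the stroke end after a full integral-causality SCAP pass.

bond 2 stroke→Sf1  (Sf1 fixes flow; stroke at Sf1)
bond 0 stroke→J1  (common-f at J1 fixed by 2)
bond 3 stroke→J1  (J1: bond 2 brought flow, rest push out)
bond 1 stroke→J2  (closing 0-jn rule on J2)

b0 |J1
b1 |J2
b2 |Sf1
b3 |J1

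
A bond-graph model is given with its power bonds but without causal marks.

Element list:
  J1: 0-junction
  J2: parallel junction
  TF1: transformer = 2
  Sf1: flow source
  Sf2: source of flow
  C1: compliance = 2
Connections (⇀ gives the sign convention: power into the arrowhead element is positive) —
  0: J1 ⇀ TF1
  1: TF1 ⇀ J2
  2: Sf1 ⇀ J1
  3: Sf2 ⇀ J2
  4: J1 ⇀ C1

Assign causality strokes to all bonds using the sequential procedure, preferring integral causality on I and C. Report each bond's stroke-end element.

b0 |TF1
b1 |J2
b2 |Sf1
b3 |Sf2
b4 |J1

β2 |Sf1  (Sf1: flow source, stroke at near end)
β3 |Sf2  (Sf2 (Sf) sets flow on bond)
β1 |J2  (only one effort-in slot at J2)
β0 |TF1  (TF1 one-in-one-out from 1)
β4 |J1  (closing 0-jn rule on J1)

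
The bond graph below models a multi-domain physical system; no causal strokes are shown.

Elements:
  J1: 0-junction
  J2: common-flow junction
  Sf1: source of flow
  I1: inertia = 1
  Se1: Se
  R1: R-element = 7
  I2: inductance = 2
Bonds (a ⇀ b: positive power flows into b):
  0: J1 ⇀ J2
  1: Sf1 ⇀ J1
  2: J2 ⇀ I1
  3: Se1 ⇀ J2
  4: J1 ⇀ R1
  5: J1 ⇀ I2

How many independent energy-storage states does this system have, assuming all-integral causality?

2  (I1, I2 all integral)

b1 stroke at Sf1  (Sf1: flow source, stroke at near end)
b3 stroke at J2  (Se1 (Se) sets effort on bond)
b2 stroke at I1  (I1: I, integral causality)
b0 stroke at J2  (J2: bond 2 brought flow, rest push out)
b5 stroke at I2  (I2 integral (f out))
b4 stroke at J1  (closing 0-jn rule on J1)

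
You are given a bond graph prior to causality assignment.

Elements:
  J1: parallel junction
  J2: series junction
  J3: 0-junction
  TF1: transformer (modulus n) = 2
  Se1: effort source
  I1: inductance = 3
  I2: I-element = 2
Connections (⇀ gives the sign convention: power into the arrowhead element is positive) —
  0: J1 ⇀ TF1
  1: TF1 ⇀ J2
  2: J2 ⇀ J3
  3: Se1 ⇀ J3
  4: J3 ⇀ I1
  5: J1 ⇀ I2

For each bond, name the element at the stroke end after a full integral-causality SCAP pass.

b3 |J3  (Se1 (Se) sets effort on bond)
b2 |J2  (J3: bond 3 brought effort, rest push out)
b4 |I1  (0-jn J3 has e-setter on 3)
b1 |TF1  (closing 1-jn rule on J2)
b0 |J1  (TF1: transformer flips bond 1)
b5 |I2  (0-jn J1 has e-setter on 0)

b0 →J1
b1 →TF1
b2 →J2
b3 →J3
b4 →I1
b5 →I2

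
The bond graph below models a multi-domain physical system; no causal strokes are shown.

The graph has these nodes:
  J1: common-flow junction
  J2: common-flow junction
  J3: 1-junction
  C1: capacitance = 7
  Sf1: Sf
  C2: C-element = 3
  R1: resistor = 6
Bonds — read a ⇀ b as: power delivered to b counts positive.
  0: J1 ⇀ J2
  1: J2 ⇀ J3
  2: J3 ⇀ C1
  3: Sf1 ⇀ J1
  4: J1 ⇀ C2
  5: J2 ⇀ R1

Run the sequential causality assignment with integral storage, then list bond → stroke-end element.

#0 →J1
#1 →J2
#2 →J3
#3 →Sf1
#4 →J1
#5 →J2

b3 stroke at Sf1  (Sf1 (Sf) sets flow on bond)
b0 stroke at J1  (J1: bond 3 brought flow, rest push out)
b4 stroke at J1  (J1 flow already set via bond 3)
b1 stroke at J2  (J2 flow already set via bond 0)
b5 stroke at J2  (J2: bond 0 brought flow, rest push out)
b2 stroke at J3  (J3: bond 1 brought flow, rest push out)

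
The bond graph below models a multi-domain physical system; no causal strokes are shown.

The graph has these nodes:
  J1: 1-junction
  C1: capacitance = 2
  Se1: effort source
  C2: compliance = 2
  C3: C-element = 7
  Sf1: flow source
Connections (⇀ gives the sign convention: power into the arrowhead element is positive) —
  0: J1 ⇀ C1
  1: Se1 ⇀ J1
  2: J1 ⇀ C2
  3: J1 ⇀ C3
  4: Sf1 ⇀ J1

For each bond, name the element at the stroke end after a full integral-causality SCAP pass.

β0 →J1
β1 →J1
β2 →J1
β3 →J1
β4 →Sf1

β1 →J1  (Se1 fixes effort; stroke away)
β4 →Sf1  (Sf1 (Sf) sets flow on bond)
β0 →J1  (1-jn J1 has f-setter on 4)
β2 →J1  (common-f at J1 fixed by 4)
β3 →J1  (J1: bond 4 brought flow, rest push out)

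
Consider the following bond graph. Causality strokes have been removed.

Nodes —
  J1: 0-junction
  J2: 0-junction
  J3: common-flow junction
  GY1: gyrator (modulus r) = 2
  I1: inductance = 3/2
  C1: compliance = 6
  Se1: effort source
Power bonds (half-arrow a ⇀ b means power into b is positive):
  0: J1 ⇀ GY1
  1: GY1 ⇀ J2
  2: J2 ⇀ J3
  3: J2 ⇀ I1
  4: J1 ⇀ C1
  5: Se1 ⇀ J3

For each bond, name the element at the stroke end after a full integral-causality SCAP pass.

β5 stroke→J3  (source Se1 imposes e)
β2 stroke→J2  (only one flow-in slot at J3)
β1 stroke→GY1  (J2: bond 2 brought effort, rest push out)
β3 stroke→I1  (common-e at J2 fixed by 2)
β0 stroke→GY1  (through GY1, causality inverts; strokes same side of GY1)
β4 stroke→J1  (J1: last free bond brings effort in)

#0 →GY1
#1 →GY1
#2 →J2
#3 →I1
#4 →J1
#5 →J3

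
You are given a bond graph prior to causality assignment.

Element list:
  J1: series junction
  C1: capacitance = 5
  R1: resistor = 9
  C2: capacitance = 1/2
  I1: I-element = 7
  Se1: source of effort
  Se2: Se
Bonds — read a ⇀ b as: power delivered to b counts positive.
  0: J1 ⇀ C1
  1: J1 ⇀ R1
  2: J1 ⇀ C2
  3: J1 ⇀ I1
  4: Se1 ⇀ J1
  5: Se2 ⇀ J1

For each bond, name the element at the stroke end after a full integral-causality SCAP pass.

bond 0 stroke→J1
bond 1 stroke→J1
bond 2 stroke→J1
bond 3 stroke→I1
bond 4 stroke→J1
bond 5 stroke→J1

#4 stroke at J1  (Se1 (Se) sets effort on bond)
#5 stroke at J1  (Se2 (Se) sets effort on bond)
#0 stroke at J1  (C1 outputs effort q/C1)
#2 stroke at J1  (C2: C, integral causality)
#3 stroke at I1  (I1: I, integral causality)
#1 stroke at J1  (1-jn J1 has f-setter on 3)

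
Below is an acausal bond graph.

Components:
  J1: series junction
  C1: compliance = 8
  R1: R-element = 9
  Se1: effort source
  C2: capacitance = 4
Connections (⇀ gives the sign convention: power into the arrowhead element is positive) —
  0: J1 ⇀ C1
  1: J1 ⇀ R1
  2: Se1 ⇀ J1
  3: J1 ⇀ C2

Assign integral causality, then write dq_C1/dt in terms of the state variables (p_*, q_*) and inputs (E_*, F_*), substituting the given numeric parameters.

β2 →J1  (Se1: effort source, stroke at far end)
β0 →J1  (prefer integral on C1)
β3 →J1  (C2 integral (e out))
β1 →R1  (closing 1-jn rule on J1)

dq_C1/dt = E_Se1/9 - q_C1/72 - q_C2/36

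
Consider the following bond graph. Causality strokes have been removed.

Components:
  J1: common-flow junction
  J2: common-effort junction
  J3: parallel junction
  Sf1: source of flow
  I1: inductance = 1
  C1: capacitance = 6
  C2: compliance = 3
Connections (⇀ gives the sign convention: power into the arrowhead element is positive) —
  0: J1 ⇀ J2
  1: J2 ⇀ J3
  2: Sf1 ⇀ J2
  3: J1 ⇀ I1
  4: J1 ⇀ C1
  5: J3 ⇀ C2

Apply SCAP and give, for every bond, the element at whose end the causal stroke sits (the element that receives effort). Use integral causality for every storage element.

bond 0 stroke at J1
bond 1 stroke at J2
bond 2 stroke at Sf1
bond 3 stroke at I1
bond 4 stroke at J1
bond 5 stroke at J3

β2 →Sf1  (Sf1 (Sf) sets flow on bond)
β3 →I1  (I1: I, integral causality)
β0 →J1  (common-f at J1 fixed by 3)
β4 →J1  (J1: bond 3 brought flow, rest push out)
β1 →J2  (only one effort-in slot at J2)
β5 →J3  (closing 0-jn rule on J3)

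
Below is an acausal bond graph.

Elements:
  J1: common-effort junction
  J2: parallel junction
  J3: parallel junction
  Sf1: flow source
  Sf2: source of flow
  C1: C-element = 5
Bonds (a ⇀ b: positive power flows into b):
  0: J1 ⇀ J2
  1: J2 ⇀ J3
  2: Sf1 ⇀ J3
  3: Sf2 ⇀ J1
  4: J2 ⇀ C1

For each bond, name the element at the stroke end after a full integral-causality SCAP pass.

b0 →J1
b1 →J3
b2 →Sf1
b3 →Sf2
b4 →J2

b2 stroke at Sf1  (source Sf1 imposes f)
b3 stroke at Sf2  (Sf2: flow source, stroke at near end)
b0 stroke at J1  (J1: last free bond brings effort in)
b1 stroke at J3  (J3 needs exactly one e-in)
b4 stroke at J2  (closing 0-jn rule on J2)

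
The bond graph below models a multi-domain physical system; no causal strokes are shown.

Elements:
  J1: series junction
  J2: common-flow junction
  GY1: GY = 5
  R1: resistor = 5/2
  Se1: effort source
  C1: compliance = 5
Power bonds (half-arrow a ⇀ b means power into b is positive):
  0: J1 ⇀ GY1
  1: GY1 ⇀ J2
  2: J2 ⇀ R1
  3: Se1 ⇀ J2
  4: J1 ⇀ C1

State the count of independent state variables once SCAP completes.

1  (C1 all integral)

b3 →J2  (Se1: effort source, stroke at far end)
b4 →J1  (C1: C, integral causality)
b0 →GY1  (closing 1-jn rule on J1)
b1 →GY1  (GY1: gyrator matches bond 0)
b2 →J2  (J2 flow already set via bond 1)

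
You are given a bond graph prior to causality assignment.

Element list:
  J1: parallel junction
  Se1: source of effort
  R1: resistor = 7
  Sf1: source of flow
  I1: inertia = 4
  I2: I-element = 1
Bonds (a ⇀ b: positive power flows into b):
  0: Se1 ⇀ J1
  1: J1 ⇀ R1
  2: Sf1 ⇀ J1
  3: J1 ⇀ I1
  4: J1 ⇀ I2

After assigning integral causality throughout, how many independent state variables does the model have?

bond 0 stroke→J1  (source Se1 imposes e)
bond 2 stroke→Sf1  (Sf1 fixes flow; stroke at Sf1)
bond 1 stroke→R1  (0-jn J1 has e-setter on 0)
bond 3 stroke→I1  (J1: bond 0 brought effort, rest push out)
bond 4 stroke→I2  (J1: bond 0 brought effort, rest push out)

2  (I1, I2 all integral)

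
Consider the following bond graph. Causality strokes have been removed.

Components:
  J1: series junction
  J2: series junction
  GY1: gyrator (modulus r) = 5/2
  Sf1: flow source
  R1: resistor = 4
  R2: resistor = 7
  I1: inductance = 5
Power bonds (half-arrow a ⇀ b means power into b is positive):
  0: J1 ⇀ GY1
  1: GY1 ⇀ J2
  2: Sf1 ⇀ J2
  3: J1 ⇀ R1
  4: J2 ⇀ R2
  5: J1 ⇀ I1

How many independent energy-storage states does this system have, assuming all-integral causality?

β2 stroke→Sf1  (Sf1 (Sf) sets flow on bond)
β1 stroke→J2  (J2 flow already set via bond 2)
β4 stroke→J2  (J2 flow already set via bond 2)
β0 stroke→J1  (GY1: gyrator matches bond 1)
β5 stroke→I1  (prefer integral on I1)
β3 stroke→J1  (common-f at J1 fixed by 5)

1  (I1 all integral)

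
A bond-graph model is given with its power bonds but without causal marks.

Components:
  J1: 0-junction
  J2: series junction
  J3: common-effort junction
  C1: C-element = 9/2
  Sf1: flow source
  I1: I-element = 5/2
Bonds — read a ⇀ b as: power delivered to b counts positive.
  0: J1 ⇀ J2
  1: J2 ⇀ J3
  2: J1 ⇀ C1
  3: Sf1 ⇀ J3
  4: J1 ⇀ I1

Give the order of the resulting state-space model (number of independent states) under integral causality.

2  (C1, I1 all integral)

b3 |Sf1  (source Sf1 imposes f)
b1 |J3  (J3: last free bond brings effort in)
b0 |J2  (1-jn J2 has f-setter on 1)
b2 |J1  (C1 outputs effort q/C1)
b4 |I1  (0-jn J1 has e-setter on 2)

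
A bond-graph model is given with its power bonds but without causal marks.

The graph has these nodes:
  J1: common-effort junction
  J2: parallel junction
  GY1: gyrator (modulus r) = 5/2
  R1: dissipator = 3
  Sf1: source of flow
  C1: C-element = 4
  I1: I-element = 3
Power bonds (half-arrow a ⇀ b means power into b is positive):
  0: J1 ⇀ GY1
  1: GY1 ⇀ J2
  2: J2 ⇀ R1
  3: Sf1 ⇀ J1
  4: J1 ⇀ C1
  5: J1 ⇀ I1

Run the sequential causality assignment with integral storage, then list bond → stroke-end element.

#3 →Sf1  (Sf1 fixes flow; stroke at Sf1)
#4 →J1  (C1 outputs effort q/C1)
#0 →GY1  (0-jn J1 has e-setter on 4)
#5 →I1  (common-e at J1 fixed by 4)
#1 →GY1  (GY GY1: same side as bond 0)
#2 →J2  (J2 needs exactly one e-in)

bond 0 |GY1
bond 1 |GY1
bond 2 |J2
bond 3 |Sf1
bond 4 |J1
bond 5 |I1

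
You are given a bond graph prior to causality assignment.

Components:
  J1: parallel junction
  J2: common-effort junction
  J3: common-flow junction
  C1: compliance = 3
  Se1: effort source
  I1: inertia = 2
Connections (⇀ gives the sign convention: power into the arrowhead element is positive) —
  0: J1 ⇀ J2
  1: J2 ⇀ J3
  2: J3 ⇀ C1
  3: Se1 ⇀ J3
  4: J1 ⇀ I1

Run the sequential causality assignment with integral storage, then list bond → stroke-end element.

#0 stroke→J1
#1 stroke→J2
#2 stroke→J3
#3 stroke→J3
#4 stroke→I1

b3 |J3  (Se1: effort source, stroke at far end)
b2 |J3  (C1 outputs effort q/C1)
b1 |J2  (J3: last free bond brings flow in)
b0 |J1  (common-e at J2 fixed by 1)
b4 |I1  (J1 effort already set via bond 0)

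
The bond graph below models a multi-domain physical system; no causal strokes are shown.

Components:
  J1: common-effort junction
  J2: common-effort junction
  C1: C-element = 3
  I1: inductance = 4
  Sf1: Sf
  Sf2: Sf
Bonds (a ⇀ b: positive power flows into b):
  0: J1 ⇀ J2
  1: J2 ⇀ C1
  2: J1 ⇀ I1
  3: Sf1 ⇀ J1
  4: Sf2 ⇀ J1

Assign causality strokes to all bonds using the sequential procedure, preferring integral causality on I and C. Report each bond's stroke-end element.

b0 →J1
b1 →J2
b2 →I1
b3 →Sf1
b4 →Sf2

#3 →Sf1  (Sf1: flow source, stroke at near end)
#4 →Sf2  (Sf2 fixes flow; stroke at Sf2)
#1 →J2  (prefer integral on C1)
#0 →J1  (J2 effort already set via bond 1)
#2 →I1  (common-e at J1 fixed by 0)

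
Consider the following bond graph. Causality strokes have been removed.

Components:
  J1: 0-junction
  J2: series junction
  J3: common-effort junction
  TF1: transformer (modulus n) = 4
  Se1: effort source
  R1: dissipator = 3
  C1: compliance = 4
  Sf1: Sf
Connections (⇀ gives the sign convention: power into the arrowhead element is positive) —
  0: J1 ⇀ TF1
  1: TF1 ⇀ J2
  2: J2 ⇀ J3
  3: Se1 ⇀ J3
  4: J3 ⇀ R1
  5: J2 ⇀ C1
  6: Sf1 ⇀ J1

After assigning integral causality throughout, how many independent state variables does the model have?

#3 |J3  (Se1 fixes effort; stroke away)
#6 |Sf1  (Sf1: flow source, stroke at near end)
#0 |J1  (J1: last free bond brings effort in)
#2 |J2  (0-jn J3 has e-setter on 3)
#4 |R1  (J3 effort already set via bond 3)
#1 |TF1  (TF1 one-in-one-out from 0)
#5 |J2  (J2: bond 1 brought flow, rest push out)

1  (C1 all integral)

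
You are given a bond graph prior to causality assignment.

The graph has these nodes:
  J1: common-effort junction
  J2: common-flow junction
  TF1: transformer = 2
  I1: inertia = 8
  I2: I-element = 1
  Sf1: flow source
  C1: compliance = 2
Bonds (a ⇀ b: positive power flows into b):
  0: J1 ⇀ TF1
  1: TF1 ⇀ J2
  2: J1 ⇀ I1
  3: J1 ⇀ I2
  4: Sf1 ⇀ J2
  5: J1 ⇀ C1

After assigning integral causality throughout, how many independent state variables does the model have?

3  (C1, I1, I2 all integral)

β4 |Sf1  (Sf1 fixes flow; stroke at Sf1)
β1 |J2  (J2 flow already set via bond 4)
β0 |TF1  (TF1 one-in-one-out from 1)
β2 |I1  (prefer integral on I1)
β3 |I2  (I2 integral (f out))
β5 |J1  (closing 0-jn rule on J1)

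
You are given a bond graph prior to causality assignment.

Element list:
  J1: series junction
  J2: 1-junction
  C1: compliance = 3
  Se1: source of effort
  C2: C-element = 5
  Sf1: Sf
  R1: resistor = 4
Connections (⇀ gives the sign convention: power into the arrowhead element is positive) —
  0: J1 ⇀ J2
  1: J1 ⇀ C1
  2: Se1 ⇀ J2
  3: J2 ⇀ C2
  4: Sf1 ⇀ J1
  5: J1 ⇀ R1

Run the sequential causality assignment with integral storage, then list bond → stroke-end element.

b0 →J1
b1 →J1
b2 →J2
b3 →J2
b4 →Sf1
b5 →J1

#2 stroke→J2  (Se1: effort source, stroke at far end)
#4 stroke→Sf1  (Sf1: flow source, stroke at near end)
#0 stroke→J1  (1-jn J1 has f-setter on 4)
#1 stroke→J1  (J1 flow already set via bond 4)
#5 stroke→J1  (J1: bond 4 brought flow, rest push out)
#3 stroke→J2  (J2 flow already set via bond 0)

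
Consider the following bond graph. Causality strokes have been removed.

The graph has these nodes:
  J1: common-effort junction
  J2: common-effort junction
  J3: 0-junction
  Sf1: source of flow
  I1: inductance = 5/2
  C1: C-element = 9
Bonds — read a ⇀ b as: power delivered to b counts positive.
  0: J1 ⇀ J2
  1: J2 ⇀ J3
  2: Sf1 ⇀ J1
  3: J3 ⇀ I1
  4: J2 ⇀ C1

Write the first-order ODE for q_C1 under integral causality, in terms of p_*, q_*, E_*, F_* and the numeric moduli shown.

b2 stroke→Sf1  (Sf1 (Sf) sets flow on bond)
b0 stroke→J1  (J1: last free bond brings effort in)
b3 stroke→I1  (I1 integral (f out))
b1 stroke→J3  (closing 0-jn rule on J3)
b4 stroke→J2  (only one effort-in slot at J2)

dq_C1/dt = F_Sf1 - 2*p_I1/5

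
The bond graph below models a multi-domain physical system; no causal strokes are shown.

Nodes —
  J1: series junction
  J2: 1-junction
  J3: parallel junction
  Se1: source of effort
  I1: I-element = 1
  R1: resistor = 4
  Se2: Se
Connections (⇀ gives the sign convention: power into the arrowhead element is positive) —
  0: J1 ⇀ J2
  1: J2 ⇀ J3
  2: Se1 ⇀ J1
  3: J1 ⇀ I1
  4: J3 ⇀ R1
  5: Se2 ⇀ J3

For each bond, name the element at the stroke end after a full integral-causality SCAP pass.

bond 0 stroke→J1
bond 1 stroke→J2
bond 2 stroke→J1
bond 3 stroke→I1
bond 4 stroke→R1
bond 5 stroke→J3

#2 stroke→J1  (Se1 (Se) sets effort on bond)
#5 stroke→J3  (source Se2 imposes e)
#1 stroke→J2  (0-jn J3 has e-setter on 5)
#4 stroke→R1  (J3 effort already set via bond 5)
#0 stroke→J1  (closing 1-jn rule on J2)
#3 stroke→I1  (closing 1-jn rule on J1)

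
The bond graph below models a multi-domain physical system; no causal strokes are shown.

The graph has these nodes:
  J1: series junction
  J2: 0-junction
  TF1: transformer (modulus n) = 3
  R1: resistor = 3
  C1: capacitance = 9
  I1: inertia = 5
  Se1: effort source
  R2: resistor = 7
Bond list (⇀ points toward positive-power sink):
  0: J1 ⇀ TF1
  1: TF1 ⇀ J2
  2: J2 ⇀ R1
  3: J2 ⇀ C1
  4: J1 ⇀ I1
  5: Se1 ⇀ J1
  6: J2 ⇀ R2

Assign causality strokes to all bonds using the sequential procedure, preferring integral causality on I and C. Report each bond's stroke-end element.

β0 →J1
β1 →TF1
β2 →R1
β3 →J2
β4 →I1
β5 →J1
β6 →R2

b5 |J1  (source Se1 imposes e)
b3 |J2  (C1: C, integral causality)
b1 |TF1  (J2 effort already set via bond 3)
b2 |R1  (0-jn J2 has e-setter on 3)
b6 |R2  (0-jn J2 has e-setter on 3)
b0 |J1  (through TF1, causality passes straight; one stroke at TF1)
b4 |I1  (only one flow-in slot at J1)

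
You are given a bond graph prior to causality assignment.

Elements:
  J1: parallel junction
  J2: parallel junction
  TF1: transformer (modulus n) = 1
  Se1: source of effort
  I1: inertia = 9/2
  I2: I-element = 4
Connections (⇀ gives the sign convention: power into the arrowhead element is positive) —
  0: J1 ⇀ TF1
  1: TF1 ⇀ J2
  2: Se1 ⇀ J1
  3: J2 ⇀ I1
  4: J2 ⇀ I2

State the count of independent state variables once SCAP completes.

β2 →J1  (Se1 fixes effort; stroke away)
β0 →TF1  (0-jn J1 has e-setter on 2)
β1 →J2  (TF1 one-in-one-out from 0)
β3 →I1  (J2 effort already set via bond 1)
β4 →I2  (J2 effort already set via bond 1)

2  (I1, I2 all integral)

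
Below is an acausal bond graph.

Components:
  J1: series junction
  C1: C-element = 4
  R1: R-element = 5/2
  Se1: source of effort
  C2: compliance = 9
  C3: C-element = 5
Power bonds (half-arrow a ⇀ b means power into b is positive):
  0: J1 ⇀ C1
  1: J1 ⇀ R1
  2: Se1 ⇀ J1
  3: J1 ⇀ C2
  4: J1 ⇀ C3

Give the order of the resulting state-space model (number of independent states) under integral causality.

3  (C1, C2, C3 all integral)

b2 →J1  (Se1: effort source, stroke at far end)
b0 →J1  (C1 outputs effort q/C1)
b3 →J1  (C2: C, integral causality)
b4 →J1  (C3 outputs effort q/C3)
b1 →R1  (J1: last free bond brings flow in)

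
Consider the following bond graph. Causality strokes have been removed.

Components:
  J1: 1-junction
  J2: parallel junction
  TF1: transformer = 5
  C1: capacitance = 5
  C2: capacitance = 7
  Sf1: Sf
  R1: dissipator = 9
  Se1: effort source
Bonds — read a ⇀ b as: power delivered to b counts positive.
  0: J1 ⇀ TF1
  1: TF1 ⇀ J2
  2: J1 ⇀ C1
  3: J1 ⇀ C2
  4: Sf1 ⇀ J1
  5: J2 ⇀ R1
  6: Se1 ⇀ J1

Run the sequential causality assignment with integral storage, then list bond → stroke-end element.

bond 4 →Sf1  (Sf1 (Sf) sets flow on bond)
bond 6 →J1  (Se1 fixes effort; stroke away)
bond 0 →J1  (common-f at J1 fixed by 4)
bond 2 →J1  (common-f at J1 fixed by 4)
bond 3 →J1  (1-jn J1 has f-setter on 4)
bond 1 →TF1  (TF1 one-in-one-out from 0)
bond 5 →J2  (J2 needs exactly one e-in)

β0 →J1
β1 →TF1
β2 →J1
β3 →J1
β4 →Sf1
β5 →J2
β6 →J1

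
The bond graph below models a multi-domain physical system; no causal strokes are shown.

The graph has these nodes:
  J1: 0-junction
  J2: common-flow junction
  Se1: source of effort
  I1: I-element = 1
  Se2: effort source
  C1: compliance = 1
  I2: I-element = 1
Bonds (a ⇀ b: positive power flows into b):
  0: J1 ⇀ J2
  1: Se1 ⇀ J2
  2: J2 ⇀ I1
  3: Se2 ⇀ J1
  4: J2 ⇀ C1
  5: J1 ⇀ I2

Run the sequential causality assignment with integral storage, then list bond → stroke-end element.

b1 |J2  (source Se1 imposes e)
b3 |J1  (source Se2 imposes e)
b0 |J2  (common-e at J1 fixed by 3)
b5 |I2  (J1 effort already set via bond 3)
b2 |I1  (prefer integral on I1)
b4 |J2  (common-f at J2 fixed by 2)

b0 →J2
b1 →J2
b2 →I1
b3 →J1
b4 →J2
b5 →I2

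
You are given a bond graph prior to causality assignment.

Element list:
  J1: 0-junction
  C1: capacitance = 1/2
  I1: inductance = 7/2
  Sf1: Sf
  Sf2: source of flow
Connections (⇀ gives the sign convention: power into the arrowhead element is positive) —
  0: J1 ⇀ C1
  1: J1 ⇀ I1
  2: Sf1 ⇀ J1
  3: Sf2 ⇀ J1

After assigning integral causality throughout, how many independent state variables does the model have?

β2 →Sf1  (Sf1 (Sf) sets flow on bond)
β3 →Sf2  (Sf2 (Sf) sets flow on bond)
β0 →J1  (C1 integral (e out))
β1 →I1  (common-e at J1 fixed by 0)

2  (C1, I1 all integral)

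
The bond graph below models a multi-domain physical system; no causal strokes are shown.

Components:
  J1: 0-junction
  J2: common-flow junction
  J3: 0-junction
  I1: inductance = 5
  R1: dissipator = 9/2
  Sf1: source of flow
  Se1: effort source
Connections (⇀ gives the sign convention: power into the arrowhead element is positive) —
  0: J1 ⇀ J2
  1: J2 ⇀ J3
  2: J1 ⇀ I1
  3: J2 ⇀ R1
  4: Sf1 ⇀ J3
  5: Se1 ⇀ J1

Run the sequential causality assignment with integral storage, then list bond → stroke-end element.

bond 0 →J2
bond 1 →J3
bond 2 →I1
bond 3 →J2
bond 4 →Sf1
bond 5 →J1

β4 →Sf1  (source Sf1 imposes f)
β5 →J1  (Se1 (Se) sets effort on bond)
β0 →J2  (J1: bond 5 brought effort, rest push out)
β2 →I1  (J1 effort already set via bond 5)
β1 →J3  (closing 0-jn rule on J3)
β3 →J2  (1-jn J2 has f-setter on 1)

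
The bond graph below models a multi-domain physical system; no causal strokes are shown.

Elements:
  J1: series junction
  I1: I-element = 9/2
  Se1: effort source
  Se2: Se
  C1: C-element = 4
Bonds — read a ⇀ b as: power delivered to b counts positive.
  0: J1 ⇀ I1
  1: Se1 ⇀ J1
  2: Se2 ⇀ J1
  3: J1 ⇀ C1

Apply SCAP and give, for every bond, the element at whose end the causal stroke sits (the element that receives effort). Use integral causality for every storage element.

#0 →I1
#1 →J1
#2 →J1
#3 →J1

bond 1 |J1  (source Se1 imposes e)
bond 2 |J1  (Se2: effort source, stroke at far end)
bond 0 |I1  (I1 integral (f out))
bond 3 |J1  (1-jn J1 has f-setter on 0)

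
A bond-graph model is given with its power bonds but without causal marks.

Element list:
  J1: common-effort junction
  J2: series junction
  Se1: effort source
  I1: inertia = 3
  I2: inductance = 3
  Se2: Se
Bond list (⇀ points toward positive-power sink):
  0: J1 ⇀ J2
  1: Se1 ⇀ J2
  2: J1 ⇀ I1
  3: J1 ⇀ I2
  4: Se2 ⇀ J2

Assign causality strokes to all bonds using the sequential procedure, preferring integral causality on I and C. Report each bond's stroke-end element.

b0 stroke→J1
b1 stroke→J2
b2 stroke→I1
b3 stroke→I2
b4 stroke→J2

bond 1 →J2  (Se1 fixes effort; stroke away)
bond 4 →J2  (source Se2 imposes e)
bond 0 →J1  (only one flow-in slot at J2)
bond 2 →I1  (0-jn J1 has e-setter on 0)
bond 3 →I2  (common-e at J1 fixed by 0)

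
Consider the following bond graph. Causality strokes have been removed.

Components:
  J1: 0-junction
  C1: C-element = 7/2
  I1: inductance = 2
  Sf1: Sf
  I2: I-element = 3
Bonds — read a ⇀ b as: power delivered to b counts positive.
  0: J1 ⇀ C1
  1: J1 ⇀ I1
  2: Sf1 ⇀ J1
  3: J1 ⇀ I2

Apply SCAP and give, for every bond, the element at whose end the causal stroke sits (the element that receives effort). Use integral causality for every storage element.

β2 stroke at Sf1  (Sf1: flow source, stroke at near end)
β0 stroke at J1  (prefer integral on C1)
β1 stroke at I1  (common-e at J1 fixed by 0)
β3 stroke at I2  (common-e at J1 fixed by 0)

b0 →J1
b1 →I1
b2 →Sf1
b3 →I2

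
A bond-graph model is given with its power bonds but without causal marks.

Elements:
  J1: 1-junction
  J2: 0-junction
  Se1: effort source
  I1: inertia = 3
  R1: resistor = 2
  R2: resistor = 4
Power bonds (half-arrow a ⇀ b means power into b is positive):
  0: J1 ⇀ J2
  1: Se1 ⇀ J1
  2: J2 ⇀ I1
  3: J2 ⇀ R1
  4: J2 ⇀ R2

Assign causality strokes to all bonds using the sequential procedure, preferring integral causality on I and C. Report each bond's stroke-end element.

β1 |J1  (Se1 fixes effort; stroke away)
β0 |J2  (J1: last free bond brings flow in)
β2 |I1  (J2 effort already set via bond 0)
β3 |R1  (J2 effort already set via bond 0)
β4 |R2  (J2 effort already set via bond 0)

#0 →J2
#1 →J1
#2 →I1
#3 →R1
#4 →R2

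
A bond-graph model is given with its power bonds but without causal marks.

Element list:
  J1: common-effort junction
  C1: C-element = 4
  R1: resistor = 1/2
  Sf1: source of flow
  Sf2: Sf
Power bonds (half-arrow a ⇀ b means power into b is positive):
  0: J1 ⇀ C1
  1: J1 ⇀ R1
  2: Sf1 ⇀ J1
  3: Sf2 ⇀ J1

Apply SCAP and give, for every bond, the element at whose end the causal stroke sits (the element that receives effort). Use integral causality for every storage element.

bond 2 |Sf1  (Sf1 fixes flow; stroke at Sf1)
bond 3 |Sf2  (Sf2: flow source, stroke at near end)
bond 0 |J1  (C1 outputs effort q/C1)
bond 1 |R1  (J1: bond 0 brought effort, rest push out)

b0 →J1
b1 →R1
b2 →Sf1
b3 →Sf2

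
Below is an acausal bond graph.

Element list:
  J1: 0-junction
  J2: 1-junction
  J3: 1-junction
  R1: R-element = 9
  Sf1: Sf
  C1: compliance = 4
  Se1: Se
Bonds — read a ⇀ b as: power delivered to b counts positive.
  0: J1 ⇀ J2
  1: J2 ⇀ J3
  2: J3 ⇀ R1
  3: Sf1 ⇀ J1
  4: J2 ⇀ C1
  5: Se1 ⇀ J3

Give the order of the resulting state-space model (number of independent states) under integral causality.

1  (C1 all integral)

bond 3 →Sf1  (Sf1 (Sf) sets flow on bond)
bond 5 →J3  (Se1 (Se) sets effort on bond)
bond 0 →J1  (J1: last free bond brings effort in)
bond 1 →J2  (1-jn J2 has f-setter on 0)
bond 4 →J2  (common-f at J2 fixed by 0)
bond 2 →J3  (J3 flow already set via bond 1)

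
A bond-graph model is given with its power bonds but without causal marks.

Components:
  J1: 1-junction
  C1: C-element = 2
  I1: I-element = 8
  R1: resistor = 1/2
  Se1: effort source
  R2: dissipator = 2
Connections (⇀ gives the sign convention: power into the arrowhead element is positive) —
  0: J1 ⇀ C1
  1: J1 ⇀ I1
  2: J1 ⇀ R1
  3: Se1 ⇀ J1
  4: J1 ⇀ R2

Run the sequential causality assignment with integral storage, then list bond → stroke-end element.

bond 0 |J1
bond 1 |I1
bond 2 |J1
bond 3 |J1
bond 4 |J1

b3 stroke at J1  (source Se1 imposes e)
b0 stroke at J1  (C1 outputs effort q/C1)
b1 stroke at I1  (I1 integral (f out))
b2 stroke at J1  (1-jn J1 has f-setter on 1)
b4 stroke at J1  (1-jn J1 has f-setter on 1)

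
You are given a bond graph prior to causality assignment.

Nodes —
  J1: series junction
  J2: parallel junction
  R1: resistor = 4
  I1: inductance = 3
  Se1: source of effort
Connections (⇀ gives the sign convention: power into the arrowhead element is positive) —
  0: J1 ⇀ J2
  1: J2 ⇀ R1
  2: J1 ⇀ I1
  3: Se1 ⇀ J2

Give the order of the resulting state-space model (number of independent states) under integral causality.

1  (I1 all integral)

b3 stroke→J2  (Se1 (Se) sets effort on bond)
b0 stroke→J1  (common-e at J2 fixed by 3)
b1 stroke→R1  (J2 effort already set via bond 3)
b2 stroke→I1  (J1 needs exactly one f-in)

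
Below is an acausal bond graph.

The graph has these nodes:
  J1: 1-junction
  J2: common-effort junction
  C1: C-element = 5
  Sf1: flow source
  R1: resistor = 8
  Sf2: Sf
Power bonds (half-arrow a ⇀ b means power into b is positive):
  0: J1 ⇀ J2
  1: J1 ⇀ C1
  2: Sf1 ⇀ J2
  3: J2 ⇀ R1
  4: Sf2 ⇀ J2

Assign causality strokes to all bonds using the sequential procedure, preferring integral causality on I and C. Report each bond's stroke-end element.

#2 →Sf1  (source Sf1 imposes f)
#4 →Sf2  (Sf2: flow source, stroke at near end)
#1 →J1  (C1: C, integral causality)
#0 →J2  (closing 1-jn rule on J1)
#3 →R1  (common-e at J2 fixed by 0)

β0 stroke→J2
β1 stroke→J1
β2 stroke→Sf1
β3 stroke→R1
β4 stroke→Sf2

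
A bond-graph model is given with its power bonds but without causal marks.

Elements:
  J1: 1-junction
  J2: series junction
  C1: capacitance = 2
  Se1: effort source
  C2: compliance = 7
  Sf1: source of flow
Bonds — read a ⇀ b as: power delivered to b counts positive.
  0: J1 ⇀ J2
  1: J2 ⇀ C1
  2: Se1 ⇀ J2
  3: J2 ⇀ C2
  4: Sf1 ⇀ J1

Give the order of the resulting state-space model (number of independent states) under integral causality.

#2 →J2  (Se1 fixes effort; stroke away)
#4 →Sf1  (Sf1 fixes flow; stroke at Sf1)
#0 →J1  (J1: bond 4 brought flow, rest push out)
#1 →J2  (1-jn J2 has f-setter on 0)
#3 →J2  (J2 flow already set via bond 0)

2  (C1, C2 all integral)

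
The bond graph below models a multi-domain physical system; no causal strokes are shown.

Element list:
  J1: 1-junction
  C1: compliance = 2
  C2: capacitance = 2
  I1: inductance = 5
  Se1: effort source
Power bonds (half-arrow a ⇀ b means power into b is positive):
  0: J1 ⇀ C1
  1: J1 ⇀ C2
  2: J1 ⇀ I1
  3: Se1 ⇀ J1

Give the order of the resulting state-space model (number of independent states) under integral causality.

#3 →J1  (source Se1 imposes e)
#0 →J1  (C1 outputs effort q/C1)
#1 →J1  (C2: C, integral causality)
#2 →I1  (J1: last free bond brings flow in)

3  (C1, C2, I1 all integral)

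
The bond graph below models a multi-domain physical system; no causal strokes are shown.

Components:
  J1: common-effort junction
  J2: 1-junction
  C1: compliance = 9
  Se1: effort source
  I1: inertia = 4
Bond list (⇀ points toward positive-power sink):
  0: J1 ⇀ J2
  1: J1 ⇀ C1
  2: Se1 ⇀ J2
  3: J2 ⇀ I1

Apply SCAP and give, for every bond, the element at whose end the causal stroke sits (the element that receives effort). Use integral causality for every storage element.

b0 stroke at J2
b1 stroke at J1
b2 stroke at J2
b3 stroke at I1

b2 stroke→J2  (Se1 (Se) sets effort on bond)
b1 stroke→J1  (C1: C, integral causality)
b0 stroke→J2  (J1: bond 1 brought effort, rest push out)
b3 stroke→I1  (J2 needs exactly one f-in)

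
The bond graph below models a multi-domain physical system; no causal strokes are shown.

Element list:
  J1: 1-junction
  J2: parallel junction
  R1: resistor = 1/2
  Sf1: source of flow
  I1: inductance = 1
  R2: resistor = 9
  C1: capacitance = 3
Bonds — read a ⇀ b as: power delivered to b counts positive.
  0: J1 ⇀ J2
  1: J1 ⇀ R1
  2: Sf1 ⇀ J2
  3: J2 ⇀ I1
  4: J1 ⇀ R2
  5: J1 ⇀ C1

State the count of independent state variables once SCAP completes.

bond 2 →Sf1  (source Sf1 imposes f)
bond 3 →I1  (I1 integral (f out))
bond 0 →J2  (only one effort-in slot at J2)
bond 1 →J1  (J1 flow already set via bond 0)
bond 4 →J1  (common-f at J1 fixed by 0)
bond 5 →J1  (1-jn J1 has f-setter on 0)

2  (C1, I1 all integral)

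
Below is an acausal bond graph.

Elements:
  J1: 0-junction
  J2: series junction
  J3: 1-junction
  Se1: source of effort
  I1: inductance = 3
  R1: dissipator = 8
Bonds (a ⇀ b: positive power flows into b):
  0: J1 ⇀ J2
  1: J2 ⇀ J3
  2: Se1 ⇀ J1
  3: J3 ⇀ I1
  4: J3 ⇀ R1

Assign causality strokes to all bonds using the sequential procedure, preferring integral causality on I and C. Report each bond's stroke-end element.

b0 |J2
b1 |J3
b2 |J1
b3 |I1
b4 |J3

#2 stroke→J1  (source Se1 imposes e)
#0 stroke→J2  (J1: bond 2 brought effort, rest push out)
#1 stroke→J3  (only one flow-in slot at J2)
#3 stroke→I1  (I1 integral (f out))
#4 stroke→J3  (J3: bond 3 brought flow, rest push out)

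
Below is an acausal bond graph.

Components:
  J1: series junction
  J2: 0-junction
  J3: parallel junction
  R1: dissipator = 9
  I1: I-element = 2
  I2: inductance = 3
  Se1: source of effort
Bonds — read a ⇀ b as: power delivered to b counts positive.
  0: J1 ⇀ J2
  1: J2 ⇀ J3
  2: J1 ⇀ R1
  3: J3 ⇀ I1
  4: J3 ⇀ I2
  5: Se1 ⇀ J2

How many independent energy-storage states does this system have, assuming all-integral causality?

bond 5 stroke→J2  (Se1: effort source, stroke at far end)
bond 0 stroke→J1  (J2: bond 5 brought effort, rest push out)
bond 1 stroke→J3  (J2: bond 5 brought effort, rest push out)
bond 3 stroke→I1  (0-jn J3 has e-setter on 1)
bond 4 stroke→I2  (J3 effort already set via bond 1)
bond 2 stroke→R1  (only one flow-in slot at J1)

2  (I1, I2 all integral)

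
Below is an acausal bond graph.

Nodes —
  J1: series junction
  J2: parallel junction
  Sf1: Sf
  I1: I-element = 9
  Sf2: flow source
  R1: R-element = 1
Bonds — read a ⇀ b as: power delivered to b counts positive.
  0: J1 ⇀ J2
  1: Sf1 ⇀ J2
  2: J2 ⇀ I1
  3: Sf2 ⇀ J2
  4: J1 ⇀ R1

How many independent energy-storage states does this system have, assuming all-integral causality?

1  (I1 all integral)

b1 →Sf1  (source Sf1 imposes f)
b3 →Sf2  (Sf2: flow source, stroke at near end)
b2 →I1  (prefer integral on I1)
b0 →J2  (closing 0-jn rule on J2)
b4 →J1  (J1 flow already set via bond 0)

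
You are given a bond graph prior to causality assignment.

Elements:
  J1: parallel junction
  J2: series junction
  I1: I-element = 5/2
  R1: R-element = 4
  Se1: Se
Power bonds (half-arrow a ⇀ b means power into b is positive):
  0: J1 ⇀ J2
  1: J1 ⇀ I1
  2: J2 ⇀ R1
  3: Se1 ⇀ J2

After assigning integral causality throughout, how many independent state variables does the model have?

1  (I1 all integral)

β3 →J2  (source Se1 imposes e)
β1 →I1  (I1 outputs flow p/I1)
β0 →J1  (closing 0-jn rule on J1)
β2 →J2  (1-jn J2 has f-setter on 0)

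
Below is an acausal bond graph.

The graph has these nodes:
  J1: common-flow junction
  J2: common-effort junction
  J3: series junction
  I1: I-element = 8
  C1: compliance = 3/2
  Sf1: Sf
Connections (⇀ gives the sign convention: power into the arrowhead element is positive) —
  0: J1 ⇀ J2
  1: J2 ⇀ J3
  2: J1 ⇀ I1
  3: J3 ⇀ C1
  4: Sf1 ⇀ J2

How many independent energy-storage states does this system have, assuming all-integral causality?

bond 4 |Sf1  (Sf1 fixes flow; stroke at Sf1)
bond 2 |I1  (prefer integral on I1)
bond 0 |J1  (J1: bond 2 brought flow, rest push out)
bond 1 |J2  (J2: last free bond brings effort in)
bond 3 |J3  (1-jn J3 has f-setter on 1)

2  (C1, I1 all integral)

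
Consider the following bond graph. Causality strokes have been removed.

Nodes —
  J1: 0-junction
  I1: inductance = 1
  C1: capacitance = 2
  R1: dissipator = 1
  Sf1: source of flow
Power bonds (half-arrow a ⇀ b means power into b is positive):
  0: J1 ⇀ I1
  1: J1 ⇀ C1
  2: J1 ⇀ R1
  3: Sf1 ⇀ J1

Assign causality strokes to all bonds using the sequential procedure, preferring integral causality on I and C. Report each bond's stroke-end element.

#3 stroke at Sf1  (Sf1 fixes flow; stroke at Sf1)
#0 stroke at I1  (I1 integral (f out))
#1 stroke at J1  (C1 integral (e out))
#2 stroke at R1  (J1: bond 1 brought effort, rest push out)

b0 →I1
b1 →J1
b2 →R1
b3 →Sf1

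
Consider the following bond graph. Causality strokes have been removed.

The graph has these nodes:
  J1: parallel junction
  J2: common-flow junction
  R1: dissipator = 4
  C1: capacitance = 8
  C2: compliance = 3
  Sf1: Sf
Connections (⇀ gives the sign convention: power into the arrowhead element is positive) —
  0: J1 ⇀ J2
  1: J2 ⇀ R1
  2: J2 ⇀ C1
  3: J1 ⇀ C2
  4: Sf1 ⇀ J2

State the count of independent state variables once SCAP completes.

2  (C1, C2 all integral)

bond 4 stroke→Sf1  (Sf1 (Sf) sets flow on bond)
bond 0 stroke→J2  (J2: bond 4 brought flow, rest push out)
bond 1 stroke→J2  (J2: bond 4 brought flow, rest push out)
bond 2 stroke→J2  (common-f at J2 fixed by 4)
bond 3 stroke→J1  (J1: last free bond brings effort in)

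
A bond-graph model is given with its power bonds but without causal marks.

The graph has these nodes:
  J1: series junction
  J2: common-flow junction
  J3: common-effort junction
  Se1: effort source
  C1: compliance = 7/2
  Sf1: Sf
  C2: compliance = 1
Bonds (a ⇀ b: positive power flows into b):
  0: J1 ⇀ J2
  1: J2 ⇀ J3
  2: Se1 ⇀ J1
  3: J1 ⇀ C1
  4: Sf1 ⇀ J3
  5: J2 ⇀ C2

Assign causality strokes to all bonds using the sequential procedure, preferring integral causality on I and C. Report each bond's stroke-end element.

#0 →J2
#1 →J3
#2 →J1
#3 →J1
#4 →Sf1
#5 →J2

bond 2 |J1  (Se1: effort source, stroke at far end)
bond 4 |Sf1  (Sf1: flow source, stroke at near end)
bond 1 |J3  (J3: last free bond brings effort in)
bond 0 |J2  (J2 flow already set via bond 1)
bond 5 |J2  (common-f at J2 fixed by 1)
bond 3 |J1  (common-f at J1 fixed by 0)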